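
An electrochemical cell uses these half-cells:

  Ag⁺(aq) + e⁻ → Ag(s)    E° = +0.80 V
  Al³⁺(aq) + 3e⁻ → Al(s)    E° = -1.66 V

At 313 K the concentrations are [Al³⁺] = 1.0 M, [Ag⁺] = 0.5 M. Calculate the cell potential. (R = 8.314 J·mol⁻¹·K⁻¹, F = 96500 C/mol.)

The Ag⁺/Ag couple has the higher reduction potential and acts as the cathode, so E°_cell = +0.80 − (-1.66) = 2.46 V.
Balancing electrons gives n = 3; the reaction quotient is Q = [Al³⁺]/[Ag⁺]^3 = 8.00.
E = E° − (RT/nF) ln Q = 2.46 − (8.314×313)/(3×96500) × (2.079) = 2.460 − 0.019 = 2.441 V.

2.44 V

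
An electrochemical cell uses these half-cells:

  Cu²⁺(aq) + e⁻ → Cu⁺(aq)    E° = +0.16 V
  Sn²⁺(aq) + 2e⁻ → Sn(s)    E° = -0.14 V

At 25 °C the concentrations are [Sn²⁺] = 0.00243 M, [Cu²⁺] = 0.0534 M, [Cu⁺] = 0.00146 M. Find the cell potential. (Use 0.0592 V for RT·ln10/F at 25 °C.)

The Cu²⁺/Cu⁺ couple has the higher reduction potential and acts as the cathode, so E°_cell = +0.16 − (-0.14) = 0.30 V.
Balancing electrons gives n = 2; the reaction quotient is Q = [Sn²⁺]·[Cu⁺]^2/[Cu²⁺]^2 = 1.82 × 10^-6.
At 25 °C, E = E° − (0.0592/n) log Q = 0.30 − (0.0592/2)(-5.741) = 0.300 + 0.170 = 0.470 V.

0.470 V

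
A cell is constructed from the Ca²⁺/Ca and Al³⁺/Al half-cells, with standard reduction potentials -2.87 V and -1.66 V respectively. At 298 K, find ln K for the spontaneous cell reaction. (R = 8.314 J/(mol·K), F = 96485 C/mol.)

ln K = 282.7

E°_cell = -1.66 − (-2.87) = 1.21 V, with n = 6 electrons transferred.
At equilibrium E = 0, so the Nernst equation gives ln K = nFE°/RT = (6)(96485)(1.21)/((8.314)(298)) = 282.73.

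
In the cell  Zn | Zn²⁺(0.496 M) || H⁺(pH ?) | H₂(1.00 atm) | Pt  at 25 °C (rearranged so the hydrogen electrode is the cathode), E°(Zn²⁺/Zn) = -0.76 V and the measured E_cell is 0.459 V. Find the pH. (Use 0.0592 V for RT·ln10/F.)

pH = 5.24

E°_cell = 0.76 V and n = 2.
log Q = n(E° − E)/0.0592 = 2×(0.76 − 0.459)/0.0592 = 10.169.
With Q = [Zn²⁺]·P(H₂) / [H⁺]^2, solving for [H⁺] gives log[H⁺] = -5.237, so pH = 5.24.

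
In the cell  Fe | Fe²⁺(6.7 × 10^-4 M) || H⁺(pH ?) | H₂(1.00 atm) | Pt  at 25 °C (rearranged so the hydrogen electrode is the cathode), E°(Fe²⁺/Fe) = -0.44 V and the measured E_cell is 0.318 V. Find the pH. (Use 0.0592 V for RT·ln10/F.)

E°_cell = 0.44 V and n = 2.
log Q = n(E° − E)/0.0592 = 2×(0.44 − 0.318)/0.0592 = 4.122.
With Q = [Fe²⁺]·P(H₂) / [H⁺]^2, solving for [H⁺] gives log[H⁺] = -3.648, so pH = 3.65.

pH = 3.65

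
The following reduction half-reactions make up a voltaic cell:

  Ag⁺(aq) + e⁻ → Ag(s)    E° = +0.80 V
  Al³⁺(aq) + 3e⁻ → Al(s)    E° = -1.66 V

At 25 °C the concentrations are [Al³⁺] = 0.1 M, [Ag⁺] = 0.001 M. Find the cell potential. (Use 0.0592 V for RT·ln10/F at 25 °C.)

2.30 V

The Ag⁺/Ag couple has the higher reduction potential and acts as the cathode, so E°_cell = +0.80 − (-1.66) = 2.46 V.
Balancing electrons gives n = 3; the reaction quotient is Q = [Al³⁺]/[Ag⁺]^3 = 1 × 10^8.
At 25 °C, E = E° − (0.0592/n) log Q = 2.46 − (0.0592/3)(8.000) = 2.460 − 0.158 = 2.302 V.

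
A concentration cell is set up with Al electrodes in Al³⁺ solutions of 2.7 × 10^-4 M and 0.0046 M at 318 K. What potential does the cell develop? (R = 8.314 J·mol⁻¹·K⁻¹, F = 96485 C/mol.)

0.026 V

Both half-cells are Al³⁺/Al, so E°_cell = 0. The concentrated side is the cathode; the cell reaction moves Al³⁺ from high to low concentration with n = 3.
Q = [Al³⁺]_dilute/[Al³⁺]_conc = 2.7 × 10^-4/0.0046 = 0.0587.
E = 0 − (RT/nF) ln Q = −((8.314×318)/(3×96485))(-2.835) = 0.0259 V.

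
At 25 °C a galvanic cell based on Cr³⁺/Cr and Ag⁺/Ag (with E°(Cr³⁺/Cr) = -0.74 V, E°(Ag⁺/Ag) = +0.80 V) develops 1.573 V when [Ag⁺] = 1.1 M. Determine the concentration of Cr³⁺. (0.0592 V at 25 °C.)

0.028 M

From the Nernst equation, log Q = n(E° − E)/0.0592 = 3(1.54 − 1.573)/0.0592 = -1.672, so Q = 0.0213.
With Q = [Cr³⁺]/[Ag⁺]^3 and the known concentrations, [Cr³⁺] in the numerator gives [Cr³⁺] = 0.028 M.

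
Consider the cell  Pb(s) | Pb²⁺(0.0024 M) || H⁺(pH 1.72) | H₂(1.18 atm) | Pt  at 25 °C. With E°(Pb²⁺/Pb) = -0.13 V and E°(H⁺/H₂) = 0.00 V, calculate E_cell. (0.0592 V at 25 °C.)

0.10 V

The hydrogen couple is the cathode, so E°_cell = 0.13 V; n = 2.
[H⁺] = 10^(−1.72) = 0.019 M, and Q = [Pb²⁺]·P(H₂) / [H⁺]^2 = 7.80.
E = E° − (0.0592/2) log Q = 0.13 − (0.0592/2)(0.892) = 0.104 V.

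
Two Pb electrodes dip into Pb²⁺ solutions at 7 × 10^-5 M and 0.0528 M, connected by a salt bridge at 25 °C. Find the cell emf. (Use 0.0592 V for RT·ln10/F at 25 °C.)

0.085 V

Both half-cells are Pb²⁺/Pb, so E°_cell = 0. The concentrated side is the cathode; the cell reaction moves Pb²⁺ from high to low concentration with n = 2.
Q = [Pb²⁺]_dilute/[Pb²⁺]_conc = 7 × 10^-5/0.0528 = 0.00133.
E = 0 − (0.0592/2) log Q = −(0.0592/2)(-2.878) = 0.0852 V.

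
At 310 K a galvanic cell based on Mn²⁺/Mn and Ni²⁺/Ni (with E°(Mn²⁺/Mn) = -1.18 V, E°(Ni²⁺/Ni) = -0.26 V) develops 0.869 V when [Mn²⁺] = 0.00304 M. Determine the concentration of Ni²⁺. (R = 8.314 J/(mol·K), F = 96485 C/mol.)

From the Nernst equation, ln Q = nF(E° − E)/RT = 2×96485×(0.92 − 0.869)/(8.314×310) = 3.818, so Q = 45.5.
With Q = [Mn²⁺]/[Ni²⁺] and the known concentrations, [Ni²⁺] in the denominator gives [Ni²⁺] = 6.7 × 10^-5 M.

6.7 × 10^-5 M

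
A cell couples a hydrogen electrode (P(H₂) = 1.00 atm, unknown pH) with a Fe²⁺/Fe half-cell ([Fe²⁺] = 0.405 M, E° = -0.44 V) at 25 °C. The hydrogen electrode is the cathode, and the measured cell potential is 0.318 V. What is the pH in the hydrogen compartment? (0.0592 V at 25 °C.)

pH = 2.26

E°_cell = 0.44 V and n = 2.
log Q = n(E° − E)/0.0592 = 2×(0.44 − 0.318)/0.0592 = 4.122.
With Q = [Fe²⁺]·P(H₂) / [H⁺]^2, solving for [H⁺] gives log[H⁺] = -2.257, so pH = 2.26.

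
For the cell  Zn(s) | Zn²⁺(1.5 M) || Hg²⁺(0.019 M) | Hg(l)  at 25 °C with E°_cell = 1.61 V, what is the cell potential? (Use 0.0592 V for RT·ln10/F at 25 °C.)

1.55 V

Balancing electrons gives n = 2; the reaction quotient is Q = [Zn²⁺]/[Hg²⁺] = 78.9.
At 25 °C, E = E° − (0.0592/n) log Q = 1.61 − (0.0592/2)(1.897) = 1.610 − 0.056 = 1.554 V.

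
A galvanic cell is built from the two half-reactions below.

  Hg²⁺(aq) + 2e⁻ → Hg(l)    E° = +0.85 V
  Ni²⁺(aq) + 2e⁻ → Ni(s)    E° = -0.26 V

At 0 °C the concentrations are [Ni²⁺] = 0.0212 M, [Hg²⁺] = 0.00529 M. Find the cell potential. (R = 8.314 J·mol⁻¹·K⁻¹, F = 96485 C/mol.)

1.09 V

The Hg²⁺/Hg couple has the higher reduction potential and acts as the cathode, so E°_cell = +0.85 − (-0.26) = 1.11 V.
Balancing electrons gives n = 2; the reaction quotient is Q = [Ni²⁺]/[Hg²⁺] = 4.01.
E = E° − (RT/nF) ln Q = 1.11 − (8.314×273)/(2×96485) × (1.388) = 1.110 − 0.016 = 1.094 V.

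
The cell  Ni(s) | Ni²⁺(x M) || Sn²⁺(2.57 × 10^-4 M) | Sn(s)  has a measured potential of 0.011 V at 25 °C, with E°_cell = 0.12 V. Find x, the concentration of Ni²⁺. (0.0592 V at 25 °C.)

1.2 M

From the Nernst equation, log Q = n(E° − E)/0.0592 = 2(0.12 − 0.011)/0.0592 = 3.682, so Q = 4810.
With Q = [Ni²⁺]/[Sn²⁺] and the known concentrations, [Ni²⁺] in the numerator gives [Ni²⁺] = 1.2 M.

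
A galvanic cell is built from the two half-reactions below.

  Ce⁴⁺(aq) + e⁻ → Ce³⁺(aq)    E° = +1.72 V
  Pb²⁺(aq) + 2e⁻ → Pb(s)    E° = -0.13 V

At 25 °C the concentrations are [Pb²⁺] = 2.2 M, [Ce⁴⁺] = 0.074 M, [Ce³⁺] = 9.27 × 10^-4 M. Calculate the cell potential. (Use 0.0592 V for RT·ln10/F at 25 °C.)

The Ce⁴⁺/Ce³⁺ couple has the higher reduction potential and acts as the cathode, so E°_cell = +1.72 − (-0.13) = 1.85 V.
Balancing electrons gives n = 2; the reaction quotient is Q = [Pb²⁺]·[Ce³⁺]^2/[Ce⁴⁺]^2 = 3.45 × 10^-4.
At 25 °C, E = E° − (0.0592/n) log Q = 1.85 − (0.0592/2)(-3.462) = 1.850 + 0.102 = 1.952 V.

1.95 V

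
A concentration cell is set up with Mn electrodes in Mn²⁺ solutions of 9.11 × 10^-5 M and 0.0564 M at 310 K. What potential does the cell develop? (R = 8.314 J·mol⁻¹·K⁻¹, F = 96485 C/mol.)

0.086 V

Both half-cells are Mn²⁺/Mn, so E°_cell = 0. The concentrated side is the cathode; the cell reaction moves Mn²⁺ from high to low concentration with n = 2.
Q = [Mn²⁺]_dilute/[Mn²⁺]_conc = 9.11 × 10^-5/0.0564 = 0.00162.
E = 0 − (RT/nF) ln Q = −((8.314×310)/(2×96485))(-6.428) = 0.0859 V.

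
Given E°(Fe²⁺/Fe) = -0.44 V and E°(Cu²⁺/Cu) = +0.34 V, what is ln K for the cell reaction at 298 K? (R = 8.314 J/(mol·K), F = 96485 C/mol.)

ln K = 60.8

E°_cell = +0.34 − (-0.44) = 0.78 V, with n = 2 electrons transferred.
At equilibrium E = 0, so the Nernst equation gives ln K = nFE°/RT = (2)(96485)(0.78)/((8.314)(298)) = 60.75.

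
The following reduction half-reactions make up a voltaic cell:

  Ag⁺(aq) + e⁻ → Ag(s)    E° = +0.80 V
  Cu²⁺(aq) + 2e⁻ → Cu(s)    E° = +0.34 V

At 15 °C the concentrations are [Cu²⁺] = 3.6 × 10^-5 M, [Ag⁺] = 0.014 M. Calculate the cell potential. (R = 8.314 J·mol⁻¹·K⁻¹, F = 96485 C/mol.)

The Ag⁺/Ag couple has the higher reduction potential and acts as the cathode, so E°_cell = +0.80 − (+0.34) = 0.46 V.
Balancing electrons gives n = 2; the reaction quotient is Q = [Cu²⁺]/[Ag⁺]^2 = 0.184.
E = E° − (RT/nF) ln Q = 0.46 − (8.314×288)/(2×96485) × (-1.695) = 0.460 + 0.021 = 0.481 V.

0.481 V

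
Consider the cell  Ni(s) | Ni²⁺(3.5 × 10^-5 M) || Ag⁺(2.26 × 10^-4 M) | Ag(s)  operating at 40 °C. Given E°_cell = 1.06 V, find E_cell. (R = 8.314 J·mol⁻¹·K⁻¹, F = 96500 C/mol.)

0.972 V

Balancing electrons gives n = 2; the reaction quotient is Q = [Ni²⁺]/[Ag⁺]^2 = 685.
E = E° − (RT/nF) ln Q = 1.06 − (8.314×313)/(2×96500) × (6.530) = 1.060 − 0.088 = 0.972 V.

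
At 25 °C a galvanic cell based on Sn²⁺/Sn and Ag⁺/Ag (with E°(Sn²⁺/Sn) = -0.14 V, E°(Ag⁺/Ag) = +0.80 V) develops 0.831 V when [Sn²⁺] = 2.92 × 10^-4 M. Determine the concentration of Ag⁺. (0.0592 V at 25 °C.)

From the Nernst equation, log Q = n(E° − E)/0.0592 = 2(0.94 − 0.831)/0.0592 = 3.682, so Q = 4810.
With Q = [Sn²⁺]/[Ag⁺]^2 and the known concentrations, [Ag⁺]^2 in the denominator gives [Ag⁺] = 2.5 × 10^-4 M.

2.5 × 10^-4 M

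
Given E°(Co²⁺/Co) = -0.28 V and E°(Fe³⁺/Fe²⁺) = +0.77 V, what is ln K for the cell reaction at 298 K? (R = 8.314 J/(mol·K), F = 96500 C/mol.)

E°_cell = +0.77 − (-0.28) = 1.05 V, with n = 2 electrons transferred.
At equilibrium E = 0, so the Nernst equation gives ln K = nFE°/RT = (2)(96500)(1.05)/((8.314)(298)) = 81.79.

ln K = 81.8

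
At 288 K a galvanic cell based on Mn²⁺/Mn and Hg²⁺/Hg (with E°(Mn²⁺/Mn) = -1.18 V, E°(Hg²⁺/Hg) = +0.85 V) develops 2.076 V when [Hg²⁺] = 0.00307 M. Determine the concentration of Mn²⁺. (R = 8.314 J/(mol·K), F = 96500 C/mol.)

7.5 × 10^-5 M

From the Nernst equation, ln Q = nF(E° − E)/RT = 2×96500×(2.03 − 2.076)/(8.314×288) = -3.708, so Q = 0.0245.
With Q = [Mn²⁺]/[Hg²⁺] and the known concentrations, [Mn²⁺] in the numerator gives [Mn²⁺] = 7.5 × 10^-5 M.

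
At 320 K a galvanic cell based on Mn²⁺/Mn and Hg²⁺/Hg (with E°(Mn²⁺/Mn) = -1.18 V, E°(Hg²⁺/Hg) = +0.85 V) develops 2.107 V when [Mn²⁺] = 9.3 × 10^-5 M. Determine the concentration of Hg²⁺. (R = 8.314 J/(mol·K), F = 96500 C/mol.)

0.025 M

From the Nernst equation, ln Q = nF(E° − E)/RT = 2×96500×(2.03 − 2.107)/(8.314×320) = -5.586, so Q = 0.00375.
With Q = [Mn²⁺]/[Hg²⁺] and the known concentrations, [Hg²⁺] in the denominator gives [Hg²⁺] = 0.025 M.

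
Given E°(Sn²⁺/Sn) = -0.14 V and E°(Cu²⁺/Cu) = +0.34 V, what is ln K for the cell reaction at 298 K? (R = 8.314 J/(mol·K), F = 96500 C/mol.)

ln K = 37.4

E°_cell = +0.34 − (-0.14) = 0.48 V, with n = 2 electrons transferred.
At equilibrium E = 0, so the Nernst equation gives ln K = nFE°/RT = (2)(96500)(0.48)/((8.314)(298)) = 37.39.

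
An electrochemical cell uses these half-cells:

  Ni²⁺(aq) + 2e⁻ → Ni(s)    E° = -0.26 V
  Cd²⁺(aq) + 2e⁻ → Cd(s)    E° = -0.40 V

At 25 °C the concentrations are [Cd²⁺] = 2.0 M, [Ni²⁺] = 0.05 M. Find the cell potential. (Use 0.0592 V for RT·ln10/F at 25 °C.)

0.093 V

The Ni²⁺/Ni couple has the higher reduction potential and acts as the cathode, so E°_cell = -0.26 − (-0.40) = 0.14 V.
Balancing electrons gives n = 2; the reaction quotient is Q = [Cd²⁺]/[Ni²⁺] = 40.0.
At 25 °C, E = E° − (0.0592/n) log Q = 0.14 − (0.0592/2)(1.602) = 0.140 − 0.047 = 0.093 V.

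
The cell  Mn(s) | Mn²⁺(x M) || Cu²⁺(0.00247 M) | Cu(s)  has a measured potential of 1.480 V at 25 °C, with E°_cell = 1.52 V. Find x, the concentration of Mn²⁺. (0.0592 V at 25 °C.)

From the Nernst equation, log Q = n(E° − E)/0.0592 = 2(1.52 − 1.480)/0.0592 = 1.351, so Q = 22.5.
With Q = [Mn²⁺]/[Cu²⁺] and the known concentrations, [Mn²⁺] in the numerator gives [Mn²⁺] = 0.055 M.

0.055 M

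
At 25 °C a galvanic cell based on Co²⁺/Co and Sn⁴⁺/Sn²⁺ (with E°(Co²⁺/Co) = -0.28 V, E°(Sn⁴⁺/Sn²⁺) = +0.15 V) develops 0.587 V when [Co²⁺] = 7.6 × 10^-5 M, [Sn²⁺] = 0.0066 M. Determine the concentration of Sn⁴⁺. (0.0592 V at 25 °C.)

0.1 M

From the Nernst equation, log Q = n(E° − E)/0.0592 = 2(0.43 − 0.587)/0.0592 = -5.304, so Q = 4.97 × 10^-6.
With Q = [Co²⁺]·[Sn²⁺]/[Sn⁴⁺] and the known concentrations, [Sn⁴⁺] in the denominator gives [Sn⁴⁺] = 0.1 M.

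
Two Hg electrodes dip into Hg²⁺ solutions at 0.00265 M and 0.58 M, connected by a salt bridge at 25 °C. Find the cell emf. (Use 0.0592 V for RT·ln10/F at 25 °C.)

0.069 V

Both half-cells are Hg²⁺/Hg, so E°_cell = 0. The concentrated side is the cathode; the cell reaction moves Hg²⁺ from high to low concentration with n = 2.
Q = [Hg²⁺]_dilute/[Hg²⁺]_conc = 0.00265/0.58 = 0.00457.
E = 0 − (0.0592/2) log Q = −(0.0592/2)(-2.340) = 0.0693 V.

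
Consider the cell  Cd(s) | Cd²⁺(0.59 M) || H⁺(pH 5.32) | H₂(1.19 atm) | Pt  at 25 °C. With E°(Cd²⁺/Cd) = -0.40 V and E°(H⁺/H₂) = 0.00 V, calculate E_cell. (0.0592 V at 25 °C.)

The hydrogen couple is the cathode, so E°_cell = 0.40 V; n = 2.
[H⁺] = 10^(−5.32) = 4.8 × 10^-6 M, and Q = [Cd²⁺]·P(H₂) / [H⁺]^2 = 3.06 × 10^10.
E = E° − (0.0592/2) log Q = 0.40 − (0.0592/2)(10.486) = 0.090 V.

0.090 V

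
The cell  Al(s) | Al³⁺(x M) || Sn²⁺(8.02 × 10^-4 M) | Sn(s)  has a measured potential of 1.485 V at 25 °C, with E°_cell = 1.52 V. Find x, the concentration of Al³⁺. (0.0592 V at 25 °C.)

0.0013 M

From the Nernst equation, log Q = n(E° − E)/0.0592 = 6(1.52 − 1.485)/0.0592 = 3.547, so Q = 3530.
With Q = [Al³⁺]^2/[Sn²⁺]^3 and the known concentrations, [Al³⁺]^2 in the numerator gives [Al³⁺] = 0.0013 M.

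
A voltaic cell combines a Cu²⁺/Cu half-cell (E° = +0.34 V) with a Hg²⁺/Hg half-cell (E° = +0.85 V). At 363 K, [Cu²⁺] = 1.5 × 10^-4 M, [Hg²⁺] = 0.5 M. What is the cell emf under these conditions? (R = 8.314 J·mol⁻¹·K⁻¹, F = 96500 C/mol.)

The Hg²⁺/Hg couple has the higher reduction potential and acts as the cathode, so E°_cell = +0.85 − (+0.34) = 0.51 V.
Balancing electrons gives n = 2; the reaction quotient is Q = [Cu²⁺]/[Hg²⁺] = 3 × 10^-4.
E = E° − (RT/nF) ln Q = 0.51 − (8.314×363)/(2×96500) × (-8.112) = 0.510 + 0.127 = 0.637 V.

0.637 V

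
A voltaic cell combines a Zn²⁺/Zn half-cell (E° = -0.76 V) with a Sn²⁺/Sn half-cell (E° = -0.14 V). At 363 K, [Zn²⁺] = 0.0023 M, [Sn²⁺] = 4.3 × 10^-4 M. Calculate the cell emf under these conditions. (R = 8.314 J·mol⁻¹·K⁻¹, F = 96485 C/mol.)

0.594 V

The Sn²⁺/Sn couple has the higher reduction potential and acts as the cathode, so E°_cell = -0.14 − (-0.76) = 0.62 V.
Balancing electrons gives n = 2; the reaction quotient is Q = [Zn²⁺]/[Sn²⁺] = 5.35.
E = E° − (RT/nF) ln Q = 0.62 − (8.314×363)/(2×96485) × (1.677) = 0.620 − 0.026 = 0.594 V.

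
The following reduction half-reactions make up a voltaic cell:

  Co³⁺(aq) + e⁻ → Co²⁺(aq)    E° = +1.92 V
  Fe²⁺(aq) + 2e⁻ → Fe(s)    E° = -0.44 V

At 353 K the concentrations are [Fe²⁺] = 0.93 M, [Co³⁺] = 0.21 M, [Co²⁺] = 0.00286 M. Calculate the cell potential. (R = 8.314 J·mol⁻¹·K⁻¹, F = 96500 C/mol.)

2.49 V

The Co³⁺/Co²⁺ couple has the higher reduction potential and acts as the cathode, so E°_cell = +1.92 − (-0.44) = 2.36 V.
Balancing electrons gives n = 2; the reaction quotient is Q = [Fe²⁺]·[Co²⁺]^2/[Co³⁺]^2 = 1.72 × 10^-4.
E = E° − (RT/nF) ln Q = 2.36 − (8.314×353)/(2×96500) × (-8.665) = 2.360 + 0.132 = 2.492 V.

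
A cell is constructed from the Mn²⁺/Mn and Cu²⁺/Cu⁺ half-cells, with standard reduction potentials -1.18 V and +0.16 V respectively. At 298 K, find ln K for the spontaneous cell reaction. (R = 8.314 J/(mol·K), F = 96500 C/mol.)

ln K = 104.4

E°_cell = +0.16 − (-1.18) = 1.34 V, with n = 2 electrons transferred.
At equilibrium E = 0, so the Nernst equation gives ln K = nFE°/RT = (2)(96500)(1.34)/((8.314)(298)) = 104.38.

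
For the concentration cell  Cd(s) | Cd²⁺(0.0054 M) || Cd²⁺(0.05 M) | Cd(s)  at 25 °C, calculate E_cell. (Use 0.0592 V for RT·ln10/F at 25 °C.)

Both half-cells are Cd²⁺/Cd, so E°_cell = 0. The concentrated side is the cathode; the cell reaction moves Cd²⁺ from high to low concentration with n = 2.
Q = [Cd²⁺]_dilute/[Cd²⁺]_conc = 0.0054/0.05 = 0.108.
E = 0 − (0.0592/2) log Q = −(0.0592/2)(-0.967) = 0.0286 V.

0.029 V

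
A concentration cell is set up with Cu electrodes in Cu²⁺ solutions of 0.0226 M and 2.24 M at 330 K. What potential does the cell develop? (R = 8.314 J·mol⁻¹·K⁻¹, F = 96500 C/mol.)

0.065 V

Both half-cells are Cu²⁺/Cu, so E°_cell = 0. The concentrated side is the cathode; the cell reaction moves Cu²⁺ from high to low concentration with n = 2.
Q = [Cu²⁺]_dilute/[Cu²⁺]_conc = 0.0226/2.24 = 0.0101.
E = 0 − (RT/nF) ln Q = −((8.314×330)/(2×96500))(-4.596) = 0.0653 V.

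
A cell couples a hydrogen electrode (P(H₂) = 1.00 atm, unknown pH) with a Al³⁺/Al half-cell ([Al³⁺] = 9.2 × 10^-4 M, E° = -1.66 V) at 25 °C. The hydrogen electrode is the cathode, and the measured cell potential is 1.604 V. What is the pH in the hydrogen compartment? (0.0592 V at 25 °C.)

pH = 1.96

E°_cell = 1.66 V and n = 6.
log Q = n(E° − E)/0.0592 = 6×(1.66 − 1.604)/0.0592 = 5.676.
With Q = [Al³⁺]^2·P(H₂)^3 / [H⁺]^6, solving for [H⁺] gives log[H⁺] = -1.958, so pH = 1.96.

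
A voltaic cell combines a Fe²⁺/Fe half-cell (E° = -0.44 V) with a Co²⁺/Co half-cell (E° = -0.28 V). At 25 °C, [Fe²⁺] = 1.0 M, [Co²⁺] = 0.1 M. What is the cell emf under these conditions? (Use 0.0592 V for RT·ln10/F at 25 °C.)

The Co²⁺/Co couple has the higher reduction potential and acts as the cathode, so E°_cell = -0.28 − (-0.44) = 0.16 V.
Balancing electrons gives n = 2; the reaction quotient is Q = [Fe²⁺]/[Co²⁺] = 10.0.
At 25 °C, E = E° − (0.0592/n) log Q = 0.16 − (0.0592/2)(1.000) = 0.160 − 0.030 = 0.130 V.

0.130 V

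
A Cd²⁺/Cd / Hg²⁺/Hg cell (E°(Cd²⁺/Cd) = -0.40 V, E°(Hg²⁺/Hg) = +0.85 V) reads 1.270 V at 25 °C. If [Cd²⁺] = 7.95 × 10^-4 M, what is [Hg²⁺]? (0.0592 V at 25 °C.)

From the Nernst equation, log Q = n(E° − E)/0.0592 = 2(1.25 − 1.270)/0.0592 = -0.676, so Q = 0.211.
With Q = [Cd²⁺]/[Hg²⁺] and the known concentrations, [Hg²⁺] in the denominator gives [Hg²⁺] = 0.0038 M.

0.0038 M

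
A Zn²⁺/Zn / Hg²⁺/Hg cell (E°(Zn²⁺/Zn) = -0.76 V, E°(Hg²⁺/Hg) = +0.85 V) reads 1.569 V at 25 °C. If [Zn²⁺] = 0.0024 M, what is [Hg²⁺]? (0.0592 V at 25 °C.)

9.9 × 10^-5 M

From the Nernst equation, log Q = n(E° − E)/0.0592 = 2(1.61 − 1.569)/0.0592 = 1.385, so Q = 24.3.
With Q = [Zn²⁺]/[Hg²⁺] and the known concentrations, [Hg²⁺] in the denominator gives [Hg²⁺] = 9.9 × 10^-5 M.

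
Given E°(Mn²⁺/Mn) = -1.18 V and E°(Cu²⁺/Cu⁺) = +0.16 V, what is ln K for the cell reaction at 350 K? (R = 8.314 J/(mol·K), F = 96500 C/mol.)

E°_cell = +0.16 − (-1.18) = 1.34 V, with n = 2 electrons transferred.
At equilibrium E = 0, so the Nernst equation gives ln K = nFE°/RT = (2)(96500)(1.34)/((8.314)(350)) = 88.88.

ln K = 88.9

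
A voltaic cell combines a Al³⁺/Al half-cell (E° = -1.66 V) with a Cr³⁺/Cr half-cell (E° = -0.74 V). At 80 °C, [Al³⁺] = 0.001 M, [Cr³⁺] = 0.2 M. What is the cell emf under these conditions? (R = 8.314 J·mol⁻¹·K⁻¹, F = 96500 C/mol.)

0.974 V

The Cr³⁺/Cr couple has the higher reduction potential and acts as the cathode, so E°_cell = -0.74 − (-1.66) = 0.92 V.
Balancing electrons gives n = 3; the reaction quotient is Q = [Al³⁺]/[Cr³⁺] = 0.00500.
E = E° − (RT/nF) ln Q = 0.92 − (8.314×353)/(3×96500) × (-5.298) = 0.920 + 0.054 = 0.974 V.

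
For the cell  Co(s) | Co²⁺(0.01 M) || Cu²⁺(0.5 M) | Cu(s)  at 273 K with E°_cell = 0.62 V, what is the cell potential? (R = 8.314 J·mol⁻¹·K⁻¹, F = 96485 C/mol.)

0.666 V

Balancing electrons gives n = 2; the reaction quotient is Q = [Co²⁺]/[Cu²⁺] = 0.0200.
E = E° − (RT/nF) ln Q = 0.62 − (8.314×273)/(2×96485) × (-3.912) = 0.620 + 0.046 = 0.666 V.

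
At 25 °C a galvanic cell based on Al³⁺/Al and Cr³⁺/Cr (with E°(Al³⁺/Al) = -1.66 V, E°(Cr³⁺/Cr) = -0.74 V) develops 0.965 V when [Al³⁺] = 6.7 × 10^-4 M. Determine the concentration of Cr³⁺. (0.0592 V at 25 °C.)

From the Nernst equation, log Q = n(E° − E)/0.0592 = 3(0.92 − 0.965)/0.0592 = -2.280, so Q = 0.00524.
With Q = [Al³⁺]/[Cr³⁺] and the known concentrations, [Cr³⁺] in the denominator gives [Cr³⁺] = 0.13 M.

0.13 M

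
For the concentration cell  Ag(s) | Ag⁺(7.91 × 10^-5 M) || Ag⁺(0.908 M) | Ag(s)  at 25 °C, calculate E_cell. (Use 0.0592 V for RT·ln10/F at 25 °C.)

Both half-cells are Ag⁺/Ag, so E°_cell = 0. The concentrated side is the cathode; the cell reaction moves Ag⁺ from high to low concentration with n = 1.
Q = [Ag⁺]_dilute/[Ag⁺]_conc = 7.91 × 10^-5/0.908 = 8.71 × 10^-5.
E = 0 − (0.0592/1) log Q = −(0.0592/1)(-4.060) = 0.2404 V.

0.24 V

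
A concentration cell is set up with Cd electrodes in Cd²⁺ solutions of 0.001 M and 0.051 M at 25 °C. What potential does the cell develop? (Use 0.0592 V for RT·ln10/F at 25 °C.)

Both half-cells are Cd²⁺/Cd, so E°_cell = 0. The concentrated side is the cathode; the cell reaction moves Cd²⁺ from high to low concentration with n = 2.
Q = [Cd²⁺]_dilute/[Cd²⁺]_conc = 0.001/0.051 = 0.0196.
E = 0 − (0.0592/2) log Q = −(0.0592/2)(-1.708) = 0.0506 V.

0.051 V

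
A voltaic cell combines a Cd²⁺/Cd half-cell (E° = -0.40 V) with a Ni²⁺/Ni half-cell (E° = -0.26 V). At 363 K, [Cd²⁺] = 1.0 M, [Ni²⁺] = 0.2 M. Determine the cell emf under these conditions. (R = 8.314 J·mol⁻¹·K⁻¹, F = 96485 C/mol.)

0.115 V

The Ni²⁺/Ni couple has the higher reduction potential and acts as the cathode, so E°_cell = -0.26 − (-0.40) = 0.14 V.
Balancing electrons gives n = 2; the reaction quotient is Q = [Cd²⁺]/[Ni²⁺] = 5.00.
E = E° − (RT/nF) ln Q = 0.14 − (8.314×363)/(2×96485) × (1.609) = 0.140 − 0.025 = 0.115 V.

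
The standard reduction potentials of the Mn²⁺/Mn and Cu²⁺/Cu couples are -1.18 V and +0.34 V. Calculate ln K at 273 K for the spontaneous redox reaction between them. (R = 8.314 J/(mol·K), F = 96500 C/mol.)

E°_cell = +0.34 − (-1.18) = 1.52 V, with n = 2 electrons transferred.
At equilibrium E = 0, so the Nernst equation gives ln K = nFE°/RT = (2)(96500)(1.52)/((8.314)(273)) = 129.25.

ln K = 129.2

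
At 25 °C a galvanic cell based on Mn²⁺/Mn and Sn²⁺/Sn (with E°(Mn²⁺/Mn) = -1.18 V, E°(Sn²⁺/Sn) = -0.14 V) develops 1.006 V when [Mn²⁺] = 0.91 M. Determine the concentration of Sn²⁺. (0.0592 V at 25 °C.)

0.065 M

From the Nernst equation, log Q = n(E° − E)/0.0592 = 2(1.04 − 1.006)/0.0592 = 1.149, so Q = 14.1.
With Q = [Mn²⁺]/[Sn²⁺] and the known concentrations, [Sn²⁺] in the denominator gives [Sn²⁺] = 0.065 M.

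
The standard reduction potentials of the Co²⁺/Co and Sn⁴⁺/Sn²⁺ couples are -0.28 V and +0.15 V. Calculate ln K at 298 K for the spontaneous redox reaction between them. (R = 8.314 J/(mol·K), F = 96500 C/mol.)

E°_cell = +0.15 − (-0.28) = 0.43 V, with n = 2 electrons transferred.
At equilibrium E = 0, so the Nernst equation gives ln K = nFE°/RT = (2)(96500)(0.43)/((8.314)(298)) = 33.50.

ln K = 33.5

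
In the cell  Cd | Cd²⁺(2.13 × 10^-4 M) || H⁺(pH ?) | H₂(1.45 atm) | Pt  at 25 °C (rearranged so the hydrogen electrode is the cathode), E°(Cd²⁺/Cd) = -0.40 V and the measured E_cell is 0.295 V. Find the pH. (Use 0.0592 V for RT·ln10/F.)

E°_cell = 0.40 V and n = 2.
log Q = n(E° − E)/0.0592 = 2×(0.40 − 0.295)/0.0592 = 3.547.
With Q = [Cd²⁺]·P(H₂) / [H⁺]^2, solving for [H⁺] gives log[H⁺] = -3.529, so pH = 3.53.

pH = 3.53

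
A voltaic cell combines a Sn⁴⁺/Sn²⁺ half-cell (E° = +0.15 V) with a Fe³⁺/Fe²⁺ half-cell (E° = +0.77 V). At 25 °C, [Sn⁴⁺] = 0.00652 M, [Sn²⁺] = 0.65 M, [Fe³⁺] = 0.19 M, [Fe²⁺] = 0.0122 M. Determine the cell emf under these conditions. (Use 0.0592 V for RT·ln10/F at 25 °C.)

The Fe³⁺/Fe²⁺ couple has the higher reduction potential and acts as the cathode, so E°_cell = +0.77 − (+0.15) = 0.62 V.
Balancing electrons gives n = 2; the reaction quotient is Q = [Sn⁴⁺]·[Fe²⁺]^2/([Sn²⁺]·[Fe³⁺]^2) = 4.14 × 10^-5.
At 25 °C, E = E° − (0.0592/n) log Q = 0.62 − (0.0592/2)(-4.383) = 0.620 + 0.130 = 0.750 V.

0.750 V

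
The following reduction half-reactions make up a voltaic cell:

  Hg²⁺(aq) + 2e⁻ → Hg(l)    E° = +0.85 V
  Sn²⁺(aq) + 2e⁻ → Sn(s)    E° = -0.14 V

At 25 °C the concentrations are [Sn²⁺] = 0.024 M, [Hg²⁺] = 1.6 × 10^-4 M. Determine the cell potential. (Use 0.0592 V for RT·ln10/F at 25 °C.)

The Hg²⁺/Hg couple has the higher reduction potential and acts as the cathode, so E°_cell = +0.85 − (-0.14) = 0.99 V.
Balancing electrons gives n = 2; the reaction quotient is Q = [Sn²⁺]/[Hg²⁺] = 150.
At 25 °C, E = E° − (0.0592/n) log Q = 0.99 − (0.0592/2)(2.176) = 0.990 − 0.064 = 0.926 V.

0.926 V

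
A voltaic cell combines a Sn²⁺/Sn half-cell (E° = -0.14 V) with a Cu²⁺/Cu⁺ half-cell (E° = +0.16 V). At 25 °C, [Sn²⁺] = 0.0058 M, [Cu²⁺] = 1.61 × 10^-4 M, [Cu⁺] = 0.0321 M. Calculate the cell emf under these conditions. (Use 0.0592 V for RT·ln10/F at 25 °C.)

0.230 V

The Cu²⁺/Cu⁺ couple has the higher reduction potential and acts as the cathode, so E°_cell = +0.16 − (-0.14) = 0.30 V.
Balancing electrons gives n = 2; the reaction quotient is Q = [Sn²⁺]·[Cu⁺]^2/[Cu²⁺]^2 = 231.
At 25 °C, E = E° − (0.0592/n) log Q = 0.30 − (0.0592/2)(2.363) = 0.300 − 0.070 = 0.230 V.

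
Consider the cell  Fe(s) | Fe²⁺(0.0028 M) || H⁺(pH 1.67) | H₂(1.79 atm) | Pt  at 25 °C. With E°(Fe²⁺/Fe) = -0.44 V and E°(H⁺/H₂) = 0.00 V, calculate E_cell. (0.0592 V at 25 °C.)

0.41 V

The hydrogen couple is the cathode, so E°_cell = 0.44 V; n = 2.
[H⁺] = 10^(−1.67) = 0.021 M, and Q = [Fe²⁺]·P(H₂) / [H⁺]^2 = 11.0.
E = E° − (0.0592/2) log Q = 0.44 − (0.0592/2)(1.040) = 0.409 V.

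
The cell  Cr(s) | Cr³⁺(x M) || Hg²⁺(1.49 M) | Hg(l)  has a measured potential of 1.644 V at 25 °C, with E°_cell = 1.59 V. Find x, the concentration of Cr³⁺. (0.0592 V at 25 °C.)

From the Nernst equation, log Q = n(E° − E)/0.0592 = 6(1.59 − 1.644)/0.0592 = -5.473, so Q = 3.37 × 10^-6.
With Q = [Cr³⁺]^2/[Hg²⁺]^3 and the known concentrations, [Cr³⁺]^2 in the numerator gives [Cr³⁺] = 0.0033 M.

0.0033 M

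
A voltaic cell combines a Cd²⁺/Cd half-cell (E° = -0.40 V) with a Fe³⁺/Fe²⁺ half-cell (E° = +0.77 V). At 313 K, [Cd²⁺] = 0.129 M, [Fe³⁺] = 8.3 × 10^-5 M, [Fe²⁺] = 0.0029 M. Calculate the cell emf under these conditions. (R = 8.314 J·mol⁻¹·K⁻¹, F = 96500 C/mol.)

1.10 V

The Fe³⁺/Fe²⁺ couple has the higher reduction potential and acts as the cathode, so E°_cell = +0.77 − (-0.40) = 1.17 V.
Balancing electrons gives n = 2; the reaction quotient is Q = [Cd²⁺]·[Fe²⁺]^2/[Fe³⁺]^2 = 157.
E = E° − (RT/nF) ln Q = 1.17 − (8.314×313)/(2×96500) × (5.059) = 1.170 − 0.068 = 1.102 V.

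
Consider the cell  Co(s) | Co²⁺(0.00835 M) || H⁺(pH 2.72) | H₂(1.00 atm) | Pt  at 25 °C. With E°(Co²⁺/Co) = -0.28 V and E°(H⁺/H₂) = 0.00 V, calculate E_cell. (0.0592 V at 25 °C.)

The hydrogen couple is the cathode, so E°_cell = 0.28 V; n = 2.
[H⁺] = 10^(−2.72) = 0.0019 M, and Q = [Co²⁺]·P(H₂) / [H⁺]^2 = 2300.
E = E° − (0.0592/2) log Q = 0.28 − (0.0592/2)(3.362) = 0.180 V.

0.18 V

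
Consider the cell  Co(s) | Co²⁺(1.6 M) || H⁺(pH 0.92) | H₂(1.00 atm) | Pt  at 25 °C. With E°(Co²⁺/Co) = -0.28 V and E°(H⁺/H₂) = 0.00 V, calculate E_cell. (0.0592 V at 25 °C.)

The hydrogen couple is the cathode, so E°_cell = 0.28 V; n = 2.
[H⁺] = 10^(−0.92) = 0.12 M, and Q = [Co²⁺]·P(H₂) / [H⁺]^2 = 111.
E = E° − (0.0592/2) log Q = 0.28 − (0.0592/2)(2.044) = 0.219 V.

0.22 V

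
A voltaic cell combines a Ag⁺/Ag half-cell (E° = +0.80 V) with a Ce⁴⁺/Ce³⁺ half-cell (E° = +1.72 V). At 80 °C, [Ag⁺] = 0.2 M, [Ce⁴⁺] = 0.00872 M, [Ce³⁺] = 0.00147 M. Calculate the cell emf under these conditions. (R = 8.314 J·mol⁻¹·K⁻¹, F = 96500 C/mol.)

1.02 V

The Ce⁴⁺/Ce³⁺ couple has the higher reduction potential and acts as the cathode, so E°_cell = +1.72 − (+0.80) = 0.92 V.
Balancing electrons gives n = 1; the reaction quotient is Q = [Ag⁺]·[Ce³⁺]/[Ce⁴⁺] = 0.0337.
E = E° − (RT/nF) ln Q = 0.92 − (8.314×353)/(1×96500) × (-3.390) = 0.920 + 0.103 = 1.023 V.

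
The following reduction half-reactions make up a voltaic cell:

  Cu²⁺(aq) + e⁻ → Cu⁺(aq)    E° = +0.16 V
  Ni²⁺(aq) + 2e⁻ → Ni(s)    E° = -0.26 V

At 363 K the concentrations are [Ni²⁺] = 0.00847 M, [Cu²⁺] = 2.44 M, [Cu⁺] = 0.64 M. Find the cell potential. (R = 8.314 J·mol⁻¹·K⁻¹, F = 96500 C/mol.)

0.536 V

The Cu²⁺/Cu⁺ couple has the higher reduction potential and acts as the cathode, so E°_cell = +0.16 − (-0.26) = 0.42 V.
Balancing electrons gives n = 2; the reaction quotient is Q = [Ni²⁺]·[Cu⁺]^2/[Cu²⁺]^2 = 5.83 × 10^-4.
E = E° − (RT/nF) ln Q = 0.42 − (8.314×363)/(2×96500) × (-7.448) = 0.420 + 0.116 = 0.536 V.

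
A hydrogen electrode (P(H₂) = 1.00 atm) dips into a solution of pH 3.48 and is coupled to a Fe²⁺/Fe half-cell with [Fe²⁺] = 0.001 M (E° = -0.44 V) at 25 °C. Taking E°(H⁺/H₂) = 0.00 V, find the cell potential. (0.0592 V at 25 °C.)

The hydrogen couple is the cathode, so E°_cell = 0.44 V; n = 2.
[H⁺] = 10^(−3.48) = 3.3 × 10^-4 M, and Q = [Fe²⁺]·P(H₂) / [H⁺]^2 = 9120.
E = E° − (0.0592/2) log Q = 0.44 − (0.0592/2)(3.960) = 0.323 V.

0.32 V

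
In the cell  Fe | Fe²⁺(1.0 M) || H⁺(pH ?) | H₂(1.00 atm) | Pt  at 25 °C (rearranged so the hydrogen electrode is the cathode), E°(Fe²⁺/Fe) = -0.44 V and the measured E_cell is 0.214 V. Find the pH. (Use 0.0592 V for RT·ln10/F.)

pH = 3.82

E°_cell = 0.44 V and n = 2.
log Q = n(E° − E)/0.0592 = 2×(0.44 − 0.214)/0.0592 = 7.635.
With Q = [Fe²⁺]·P(H₂) / [H⁺]^2, solving for [H⁺] gives log[H⁺] = -3.818, so pH = 3.82.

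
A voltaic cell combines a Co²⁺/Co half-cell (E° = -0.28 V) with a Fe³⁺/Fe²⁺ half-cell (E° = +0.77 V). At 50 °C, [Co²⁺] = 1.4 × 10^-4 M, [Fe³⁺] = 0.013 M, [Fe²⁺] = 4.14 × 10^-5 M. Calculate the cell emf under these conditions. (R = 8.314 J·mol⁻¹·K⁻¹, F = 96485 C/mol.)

The Fe³⁺/Fe²⁺ couple has the higher reduction potential and acts as the cathode, so E°_cell = +0.77 − (-0.28) = 1.05 V.
Balancing electrons gives n = 2; the reaction quotient is Q = [Co²⁺]·[Fe²⁺]^2/[Fe³⁺]^2 = 1.42 × 10^-9.
E = E° − (RT/nF) ln Q = 1.05 − (8.314×323)/(2×96485) × (-20.373) = 1.050 + 0.284 = 1.334 V.

1.33 V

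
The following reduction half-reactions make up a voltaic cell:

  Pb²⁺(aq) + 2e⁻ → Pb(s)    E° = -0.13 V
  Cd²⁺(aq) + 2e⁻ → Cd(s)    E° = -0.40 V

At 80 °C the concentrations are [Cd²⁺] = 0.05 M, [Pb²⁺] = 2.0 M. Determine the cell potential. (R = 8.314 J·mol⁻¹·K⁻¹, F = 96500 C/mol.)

The Pb²⁺/Pb couple has the higher reduction potential and acts as the cathode, so E°_cell = -0.13 − (-0.40) = 0.27 V.
Balancing electrons gives n = 2; the reaction quotient is Q = [Cd²⁺]/[Pb²⁺] = 0.0250.
E = E° − (RT/nF) ln Q = 0.27 − (8.314×353)/(2×96500) × (-3.689) = 0.270 + 0.056 = 0.326 V.

0.326 V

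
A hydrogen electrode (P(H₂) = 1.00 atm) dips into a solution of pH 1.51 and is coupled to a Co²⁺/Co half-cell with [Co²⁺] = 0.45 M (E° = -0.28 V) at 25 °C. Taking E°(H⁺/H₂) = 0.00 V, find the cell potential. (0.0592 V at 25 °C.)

The hydrogen couple is the cathode, so E°_cell = 0.28 V; n = 2.
[H⁺] = 10^(−1.51) = 0.031 M, and Q = [Co²⁺]·P(H₂) / [H⁺]^2 = 471.
E = E° − (0.0592/2) log Q = 0.28 − (0.0592/2)(2.673) = 0.201 V.

0.20 V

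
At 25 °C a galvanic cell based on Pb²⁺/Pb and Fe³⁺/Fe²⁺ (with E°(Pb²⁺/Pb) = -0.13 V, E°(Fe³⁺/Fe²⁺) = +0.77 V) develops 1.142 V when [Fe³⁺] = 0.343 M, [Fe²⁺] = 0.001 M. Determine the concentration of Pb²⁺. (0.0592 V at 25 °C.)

7.9 × 10^-4 M

From the Nernst equation, log Q = n(E° − E)/0.0592 = 2(0.90 − 1.142)/0.0592 = -8.176, so Q = 6.67 × 10^-9.
With Q = [Pb²⁺]·[Fe²⁺]^2/[Fe³⁺]^2 and the known concentrations, [Pb²⁺] in the numerator gives [Pb²⁺] = 7.9 × 10^-4 M.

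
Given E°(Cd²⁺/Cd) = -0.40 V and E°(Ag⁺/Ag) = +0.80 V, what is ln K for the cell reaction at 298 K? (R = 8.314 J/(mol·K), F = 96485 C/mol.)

E°_cell = +0.80 − (-0.40) = 1.20 V, with n = 2 electrons transferred.
At equilibrium E = 0, so the Nernst equation gives ln K = nFE°/RT = (2)(96485)(1.20)/((8.314)(298)) = 93.46.

ln K = 93.5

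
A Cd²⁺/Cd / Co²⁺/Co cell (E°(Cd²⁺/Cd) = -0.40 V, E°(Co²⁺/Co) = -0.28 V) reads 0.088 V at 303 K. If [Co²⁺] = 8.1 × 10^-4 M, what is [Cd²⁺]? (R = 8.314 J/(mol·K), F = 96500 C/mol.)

0.0094 M

From the Nernst equation, ln Q = nF(E° − E)/RT = 2×96500×(0.12 − 0.088)/(8.314×303) = 2.452, so Q = 11.6.
With Q = [Cd²⁺]/[Co²⁺] and the known concentrations, [Cd²⁺] in the numerator gives [Cd²⁺] = 0.0094 M.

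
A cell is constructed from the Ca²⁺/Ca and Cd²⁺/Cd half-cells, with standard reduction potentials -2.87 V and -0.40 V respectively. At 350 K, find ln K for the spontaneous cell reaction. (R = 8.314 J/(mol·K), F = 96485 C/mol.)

ln K = 163.8

E°_cell = -0.40 − (-2.87) = 2.47 V, with n = 2 electrons transferred.
At equilibrium E = 0, so the Nernst equation gives ln K = nFE°/RT = (2)(96485)(2.47)/((8.314)(350)) = 163.80.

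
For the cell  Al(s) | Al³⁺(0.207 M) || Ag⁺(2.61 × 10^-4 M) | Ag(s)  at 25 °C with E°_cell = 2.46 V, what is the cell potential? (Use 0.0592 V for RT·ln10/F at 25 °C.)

2.26 V

Balancing electrons gives n = 3; the reaction quotient is Q = [Al³⁺]/[Ag⁺]^3 = 1.16 × 10^10.
At 25 °C, E = E° − (0.0592/n) log Q = 2.46 − (0.0592/3)(10.066) = 2.460 − 0.199 = 2.261 V.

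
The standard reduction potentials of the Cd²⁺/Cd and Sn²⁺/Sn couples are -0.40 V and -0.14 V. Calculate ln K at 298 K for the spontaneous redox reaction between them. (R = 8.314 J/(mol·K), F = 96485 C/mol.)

E°_cell = -0.14 − (-0.40) = 0.26 V, with n = 2 electrons transferred.
At equilibrium E = 0, so the Nernst equation gives ln K = nFE°/RT = (2)(96485)(0.26)/((8.314)(298)) = 20.25.

ln K = 20.3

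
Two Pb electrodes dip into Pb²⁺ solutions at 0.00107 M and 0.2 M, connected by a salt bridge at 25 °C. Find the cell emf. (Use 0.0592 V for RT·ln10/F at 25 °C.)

0.067 V

Both half-cells are Pb²⁺/Pb, so E°_cell = 0. The concentrated side is the cathode; the cell reaction moves Pb²⁺ from high to low concentration with n = 2.
Q = [Pb²⁺]_dilute/[Pb²⁺]_conc = 0.00107/0.2 = 0.00535.
E = 0 − (0.0592/2) log Q = −(0.0592/2)(-2.272) = 0.0673 V.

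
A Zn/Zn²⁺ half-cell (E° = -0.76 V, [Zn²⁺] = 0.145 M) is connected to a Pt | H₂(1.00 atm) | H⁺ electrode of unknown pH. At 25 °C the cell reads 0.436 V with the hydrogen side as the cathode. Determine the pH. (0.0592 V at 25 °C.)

E°_cell = 0.76 V and n = 2.
log Q = n(E° − E)/0.0592 = 2×(0.76 − 0.436)/0.0592 = 10.946.
With Q = [Zn²⁺]·P(H₂) / [H⁺]^2, solving for [H⁺] gives log[H⁺] = -5.892, so pH = 5.89.

pH = 5.89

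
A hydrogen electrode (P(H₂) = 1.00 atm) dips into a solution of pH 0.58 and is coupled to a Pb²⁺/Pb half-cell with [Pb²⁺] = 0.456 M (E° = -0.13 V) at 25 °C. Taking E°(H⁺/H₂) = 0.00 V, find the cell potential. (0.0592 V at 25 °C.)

The hydrogen couple is the cathode, so E°_cell = 0.13 V; n = 2.
[H⁺] = 10^(−0.58) = 0.26 M, and Q = [Pb²⁺]·P(H₂) / [H⁺]^2 = 6.59.
E = E° − (0.0592/2) log Q = 0.13 − (0.0592/2)(0.819) = 0.106 V.

0.11 V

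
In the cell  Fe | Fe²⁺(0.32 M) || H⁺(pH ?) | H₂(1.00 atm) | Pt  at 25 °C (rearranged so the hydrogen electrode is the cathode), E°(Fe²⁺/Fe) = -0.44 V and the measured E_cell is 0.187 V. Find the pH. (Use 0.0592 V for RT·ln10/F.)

E°_cell = 0.44 V and n = 2.
log Q = n(E° − E)/0.0592 = 2×(0.44 − 0.187)/0.0592 = 8.547.
With Q = [Fe²⁺]·P(H₂) / [H⁺]^2, solving for [H⁺] gives log[H⁺] = -4.521, so pH = 4.52.

pH = 4.52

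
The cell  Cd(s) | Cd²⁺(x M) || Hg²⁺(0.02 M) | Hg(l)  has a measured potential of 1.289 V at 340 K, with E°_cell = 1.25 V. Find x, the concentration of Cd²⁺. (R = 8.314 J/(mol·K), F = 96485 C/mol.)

From the Nernst equation, ln Q = nF(E° − E)/RT = 2×96485×(1.25 − 1.289)/(8.314×340) = -2.662, so Q = 0.0698.
With Q = [Cd²⁺]/[Hg²⁺] and the known concentrations, [Cd²⁺] in the numerator gives [Cd²⁺] = 0.0014 M.

0.0014 M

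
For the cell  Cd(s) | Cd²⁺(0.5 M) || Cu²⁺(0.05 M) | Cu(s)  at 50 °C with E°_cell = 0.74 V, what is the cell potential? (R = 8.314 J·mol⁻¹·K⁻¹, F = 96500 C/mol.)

Balancing electrons gives n = 2; the reaction quotient is Q = [Cd²⁺]/[Cu²⁺] = 10.0.
E = E° − (RT/nF) ln Q = 0.74 − (8.314×323)/(2×96500) × (2.303) = 0.740 − 0.032 = 0.708 V.

0.708 V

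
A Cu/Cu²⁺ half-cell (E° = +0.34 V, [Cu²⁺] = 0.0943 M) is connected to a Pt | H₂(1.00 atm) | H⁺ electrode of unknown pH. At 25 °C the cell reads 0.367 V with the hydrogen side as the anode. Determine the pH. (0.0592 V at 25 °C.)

E°_cell = 0.34 V and n = 2.
log Q = n(E° − E)/0.0592 = 2×(0.34 − 0.367)/0.0592 = -0.912.
With Q = [H⁺]^2 / ([Cu²⁺]·P(H₂)), solving for [H⁺] gives log[H⁺] = -0.969, so pH = 0.97.

pH = 0.97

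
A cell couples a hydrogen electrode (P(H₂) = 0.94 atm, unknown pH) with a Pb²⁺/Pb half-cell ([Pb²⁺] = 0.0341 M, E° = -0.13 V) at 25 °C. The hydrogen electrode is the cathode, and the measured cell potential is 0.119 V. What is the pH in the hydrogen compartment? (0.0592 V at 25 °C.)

pH = 0.93

E°_cell = 0.13 V and n = 2.
log Q = n(E° − E)/0.0592 = 2×(0.13 − 0.119)/0.0592 = 0.372.
With Q = [Pb²⁺]·P(H₂) / [H⁺]^2, solving for [H⁺] gives log[H⁺] = -0.933, so pH = 0.93.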